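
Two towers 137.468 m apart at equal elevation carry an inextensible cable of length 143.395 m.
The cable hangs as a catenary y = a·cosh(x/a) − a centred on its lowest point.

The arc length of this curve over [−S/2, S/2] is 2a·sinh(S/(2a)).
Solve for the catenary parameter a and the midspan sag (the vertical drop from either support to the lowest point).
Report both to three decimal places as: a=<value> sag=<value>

a=136.004 sag=17.741

seed: a₀ = √(S³/(24(L−S))) = √(137.468³/(24·5.927)) = 135.138576
iter 1: u=0.508619  f(a)=+7.714e-02  f'(a)=-9.001e-02  a ← 135.138576 − (+7.714e-02/-9.001e-02) = 135.995587
iter 2: u=0.505413  f(a)=+7.399e-04  f'(a)=-8.829e-02  a ← 135.995587 − (+7.399e-04/-8.829e-02) = 136.003968
iter 3: u=0.505382  f(a)=+6.955e-08  f'(a)=-8.827e-02  a ← 136.003968 − (+6.955e-08/-8.827e-02) = 136.003969
iter 4: u=0.505382  f(a)=-2.842e-14  f'(a)=-8.827e-02  a ← 136.003969 − (-2.842e-14/-8.827e-02) = 136.003969
converged: |Δa| < 1e-12 after 4 iterations
sag = a·(cosh(S/(2a)) − 1) = 136.003969·(cosh(0.505382) − 1) = 17.741311
T_max/T_min = cosh(S/(2a)) = 1.130447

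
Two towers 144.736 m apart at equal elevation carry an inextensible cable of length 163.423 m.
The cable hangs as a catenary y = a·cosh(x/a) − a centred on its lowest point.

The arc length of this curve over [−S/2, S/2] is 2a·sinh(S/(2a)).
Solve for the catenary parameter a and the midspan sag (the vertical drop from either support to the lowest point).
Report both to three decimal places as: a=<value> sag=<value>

a=83.769 sag=33.252

seed: a₀ = √(S³/(24(L−S))) = √(144.736³/(24·18.687)) = 82.222265
iter 1: u=0.880151  f(a)=+7.373e-01  f'(a)=-4.907e-01  a ← 82.222265 − (+7.373e-01/-4.907e-01) = 83.724670
iter 2: u=0.864357  f(a)=+2.069e-02  f'(a)=-4.635e-01  a ← 83.724670 − (+2.069e-02/-4.635e-01) = 83.769312
iter 3: u=0.863896  f(a)=+1.735e-05  f'(a)=-4.628e-01  a ← 83.769312 − (+1.735e-05/-4.628e-01) = 83.769350
iter 4: u=0.863896  f(a)=+1.219e-11  f'(a)=-4.628e-01  a ← 83.769350 − (+1.219e-11/-4.628e-01) = 83.769350
converged: |Δa| < 1e-12 after 4 iterations
sag = a·(cosh(S/(2a)) − 1) = 83.769350·(cosh(0.863896) − 1) = 33.252329
T_max/T_min = cosh(S/(2a)) = 1.396951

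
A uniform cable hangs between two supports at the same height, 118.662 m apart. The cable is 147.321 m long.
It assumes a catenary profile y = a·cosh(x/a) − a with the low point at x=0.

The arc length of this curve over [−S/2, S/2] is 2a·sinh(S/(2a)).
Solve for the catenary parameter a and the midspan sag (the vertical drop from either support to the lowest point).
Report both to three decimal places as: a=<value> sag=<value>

a=50.981 sag=38.601

seed: a₀ = √(S³/(24(L−S))) = √(118.662³/(24·28.659)) = 49.286884
iter 1: u=1.203789  f(a)=+2.150e+00  f'(a)=-1.340e+00  a ← 49.286884 − (+2.150e+00/-1.340e+00) = 50.890552
iter 2: u=1.165855  f(a)=+1.094e-01  f'(a)=-1.207e+00  a ← 50.890552 − (+1.094e-01/-1.207e+00) = 50.981155
iter 3: u=1.163783  f(a)=+3.167e-04  f'(a)=-1.200e+00  a ← 50.981155 − (+3.167e-04/-1.200e+00) = 50.981419
iter 4: u=1.163777  f(a)=+2.674e-09  f'(a)=-1.200e+00  a ← 50.981419 − (+2.674e-09/-1.200e+00) = 50.981419
iter 5: u=1.163777  f(a)=-2.842e-14  f'(a)=-1.200e+00  a ← 50.981419 − (-2.842e-14/-1.200e+00) = 50.981419
converged: |Δa| < 1e-12 after 5 iterations
sag = a·(cosh(S/(2a)) − 1) = 50.981419·(cosh(1.163777) − 1) = 38.600802
T_max/T_min = cosh(S/(2a)) = 1.757154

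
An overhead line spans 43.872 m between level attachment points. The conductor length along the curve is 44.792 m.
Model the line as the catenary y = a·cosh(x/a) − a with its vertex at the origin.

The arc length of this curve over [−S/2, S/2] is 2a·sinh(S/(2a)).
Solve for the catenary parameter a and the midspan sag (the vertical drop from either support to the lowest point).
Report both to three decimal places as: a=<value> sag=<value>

seed: a₀ = √(S³/(24(L−S))) = √(43.872³/(24·0.920)) = 61.841728
iter 1: u=0.354712  f(a)=+5.805e-03  f'(a)=-3.013e-02  a ← 61.841728 − (+5.805e-03/-3.013e-02) = 62.034400
iter 2: u=0.353610  f(a)=+2.724e-05  f'(a)=-2.985e-02  a ← 62.034400 − (+2.724e-05/-2.985e-02) = 62.035313
iter 3: u=0.353605  f(a)=+6.062e-10  f'(a)=-2.985e-02  a ← 62.035313 − (+6.062e-10/-2.985e-02) = 62.035313
iter 4: u=0.353605  f(a)=+0.000e+00  f'(a)=-2.985e-02  a ← 62.035313 − (+0.000e+00/-2.985e-02) = 62.035313
converged: |Δa| < 1e-12 after 4 iterations
sag = a·(cosh(S/(2a)) − 1) = 62.035313·(cosh(0.353605) − 1) = 3.918920
T_max/T_min = cosh(S/(2a)) = 1.063172

a=62.035 sag=3.919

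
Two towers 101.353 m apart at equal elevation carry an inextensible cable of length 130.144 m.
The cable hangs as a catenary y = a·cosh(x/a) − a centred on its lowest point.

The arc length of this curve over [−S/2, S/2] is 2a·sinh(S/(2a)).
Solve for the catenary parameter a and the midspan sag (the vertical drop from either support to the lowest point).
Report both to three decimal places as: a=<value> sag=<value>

seed: a₀ = √(S³/(24(L−S))) = √(101.353³/(24·28.791)) = 38.816906
iter 1: u=1.305527  f(a)=+2.556e+00  f'(a)=-1.752e+00  a ← 38.816906 − (+2.556e+00/-1.752e+00) = 40.275420
iter 2: u=1.258249  f(a)=+1.511e-01  f'(a)=-1.551e+00  a ← 40.275420 − (+1.511e-01/-1.551e+00) = 40.372868
iter 3: u=1.255212  f(a)=+6.016e-04  f'(a)=-1.538e+00  a ← 40.372868 − (+6.016e-04/-1.538e+00) = 40.373259
iter 4: u=1.255200  f(a)=+9.622e-09  f'(a)=-1.538e+00  a ← 40.373259 − (+9.622e-09/-1.538e+00) = 40.373259
iter 5: u=1.255200  f(a)=+0.000e+00  f'(a)=-1.538e+00  a ← 40.373259 − (+0.000e+00/-1.538e+00) = 40.373259
converged: |Δa| < 1e-12 after 5 iterations
sag = a·(cosh(S/(2a)) − 1) = 40.373259·(cosh(1.255200) − 1) = 36.205885
T_max/T_min = cosh(S/(2a)) = 1.896779

a=40.373 sag=36.206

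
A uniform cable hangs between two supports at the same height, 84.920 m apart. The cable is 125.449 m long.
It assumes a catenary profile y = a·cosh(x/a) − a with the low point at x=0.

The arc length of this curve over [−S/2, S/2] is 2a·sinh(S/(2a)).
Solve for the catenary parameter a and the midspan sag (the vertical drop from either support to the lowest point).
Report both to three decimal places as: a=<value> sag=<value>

a=26.721 sag=41.458

seed: a₀ = √(S³/(24(L−S))) = √(84.920³/(24·40.529)) = 25.091488
iter 1: u=1.692207  f(a)=+6.215e+00  f'(a)=-4.255e+00  a ← 25.091488 − (+6.215e+00/-4.255e+00) = 26.551919
iter 2: u=1.599131  f(a)=+5.839e-01  f'(a)=-3.490e+00  a ← 26.551919 − (+5.839e-01/-3.490e+00) = 26.719218
iter 3: u=1.589118  f(a)=+6.335e-03  f'(a)=-3.415e+00  a ← 26.719218 − (+6.335e-03/-3.415e+00) = 26.721073
iter 4: u=1.589008  f(a)=+7.634e-07  f'(a)=-3.414e+00  a ← 26.721073 − (+7.634e-07/-3.414e+00) = 26.721073
iter 5: u=1.589008  f(a)=+1.421e-14  f'(a)=-3.414e+00  a ← 26.721073 − (+1.421e-14/-3.414e+00) = 26.721073
converged: |Δa| < 1e-12 after 5 iterations
sag = a·(cosh(S/(2a)) − 1) = 26.721073·(cosh(1.589008) − 1) = 41.457946
T_max/T_min = cosh(S/(2a)) = 2.551508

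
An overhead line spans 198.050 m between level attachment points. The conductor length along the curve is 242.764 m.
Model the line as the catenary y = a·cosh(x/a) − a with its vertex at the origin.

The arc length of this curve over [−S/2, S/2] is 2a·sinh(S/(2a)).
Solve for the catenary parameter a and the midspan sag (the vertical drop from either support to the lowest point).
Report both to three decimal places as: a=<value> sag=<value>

seed: a₀ = √(S³/(24(L−S))) = √(198.050³/(24·44.714)) = 85.081451
iter 1: u=1.163885  f(a)=+3.128e+00  f'(a)=-1.201e+00  a ← 85.081451 − (+3.128e+00/-1.201e+00) = 87.687026
iter 2: u=1.129300  f(a)=+1.494e-01  f'(a)=-1.088e+00  a ← 87.687026 − (+1.494e-01/-1.088e+00) = 87.824345
iter 3: u=1.127535  f(a)=+3.790e-04  f'(a)=-1.083e+00  a ← 87.824345 − (+3.790e-04/-1.083e+00) = 87.824695
iter 4: u=1.127530  f(a)=+2.451e-09  f'(a)=-1.083e+00  a ← 87.824695 − (+2.451e-09/-1.083e+00) = 87.824695
iter 5: u=1.127530  f(a)=+0.000e+00  f'(a)=-1.083e+00  a ← 87.824695 − (+0.000e+00/-1.083e+00) = 87.824695
converged: |Δa| < 1e-12 after 5 iterations
sag = a·(cosh(S/(2a)) − 1) = 87.824695·(cosh(1.127530) − 1) = 61.997756
T_max/T_min = cosh(S/(2a)) = 1.705926

a=87.825 sag=61.998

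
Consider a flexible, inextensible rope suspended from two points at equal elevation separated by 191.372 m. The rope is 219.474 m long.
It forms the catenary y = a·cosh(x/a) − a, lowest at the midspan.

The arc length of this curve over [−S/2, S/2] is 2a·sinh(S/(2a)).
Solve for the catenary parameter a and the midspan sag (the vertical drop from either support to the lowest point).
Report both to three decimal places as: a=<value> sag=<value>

seed: a₀ = √(S³/(24(L−S))) = √(191.372³/(24·28.102)) = 101.939702
iter 1: u=0.938653  f(a)=+1.264e+00  f'(a)=-6.015e-01  a ← 101.939702 − (+1.264e+00/-6.015e-01) = 104.041664
iter 2: u=0.919689  f(a)=+4.016e-02  f'(a)=-5.638e-01  a ← 104.041664 − (+4.016e-02/-5.638e-01) = 104.112897
iter 3: u=0.919060  f(a)=+4.348e-05  f'(a)=-5.626e-01  a ← 104.112897 − (+4.348e-05/-5.626e-01) = 104.112975
iter 4: u=0.919059  f(a)=+5.102e-11  f'(a)=-5.626e-01  a ← 104.112975 − (+5.102e-11/-5.626e-01) = 104.112975
converged: |Δa| < 1e-12 after 4 iterations
sag = a·(cosh(S/(2a)) − 1) = 104.112975·(cosh(0.919059) − 1) = 47.154076
T_max/T_min = cosh(S/(2a)) = 1.452913

a=104.113 sag=47.154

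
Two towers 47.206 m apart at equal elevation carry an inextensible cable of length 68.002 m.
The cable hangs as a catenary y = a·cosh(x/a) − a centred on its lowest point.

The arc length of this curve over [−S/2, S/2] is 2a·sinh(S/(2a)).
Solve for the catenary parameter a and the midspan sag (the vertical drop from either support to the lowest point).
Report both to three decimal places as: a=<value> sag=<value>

seed: a₀ = √(S³/(24(L−S))) = √(47.206³/(24·20.796)) = 14.517782
iter 1: u=1.625799  f(a)=+2.928e+00  f'(a)=-3.697e+00  a ← 14.517782 − (+2.928e+00/-3.697e+00) = 15.309695
iter 2: u=1.541703  f(a)=+2.566e-01  f'(a)=-3.075e+00  a ← 15.309695 − (+2.566e-01/-3.075e+00) = 15.393152
iter 3: u=1.533344  f(a)=+2.390e-03  f'(a)=-3.018e+00  a ← 15.393152 − (+2.390e-03/-3.018e+00) = 15.393944
iter 4: u=1.533265  f(a)=+2.116e-07  f'(a)=-3.018e+00  a ← 15.393944 − (+2.116e-07/-3.018e+00) = 15.393944
iter 5: u=1.533265  f(a)=+0.000e+00  f'(a)=-3.018e+00  a ← 15.393944 − (+0.000e+00/-3.018e+00) = 15.393944
converged: |Δa| < 1e-12 after 5 iterations
sag = a·(cosh(S/(2a)) − 1) = 15.393944·(cosh(1.533265) − 1) = 21.929527
T_max/T_min = cosh(S/(2a)) = 2.424556

a=15.394 sag=21.930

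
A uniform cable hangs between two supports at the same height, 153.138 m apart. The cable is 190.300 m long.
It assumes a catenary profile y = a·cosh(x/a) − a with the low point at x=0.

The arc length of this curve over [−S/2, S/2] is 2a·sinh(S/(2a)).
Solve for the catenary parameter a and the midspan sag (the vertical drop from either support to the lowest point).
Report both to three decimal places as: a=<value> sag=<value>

a=65.647 sag=49.952

seed: a₀ = √(S³/(24(L−S))) = √(153.138³/(24·37.162)) = 63.455504
iter 1: u=1.206657  f(a)=+2.801e+00  f'(a)=-1.351e+00  a ← 63.455504 − (+2.801e+00/-1.351e+00) = 65.528997
iter 2: u=1.168475  f(a)=+1.432e-01  f'(a)=-1.216e+00  a ← 65.528997 − (+1.432e-01/-1.216e+00) = 65.646720
iter 3: u=1.166380  f(a)=+4.185e-04  f'(a)=-1.209e+00  a ← 65.646720 − (+4.185e-04/-1.209e+00) = 65.647066
iter 4: u=1.166374  f(a)=+3.599e-09  f'(a)=-1.209e+00  a ← 65.647066 − (+3.599e-09/-1.209e+00) = 65.647066
iter 5: u=1.166374  f(a)=+0.000e+00  f'(a)=-1.209e+00  a ← 65.647066 − (+0.000e+00/-1.209e+00) = 65.647066
converged: |Δa| < 1e-12 after 5 iterations
sag = a·(cosh(S/(2a)) − 1) = 65.647066·(cosh(1.166374) − 1) = 49.951635
T_max/T_min = cosh(S/(2a)) = 1.760912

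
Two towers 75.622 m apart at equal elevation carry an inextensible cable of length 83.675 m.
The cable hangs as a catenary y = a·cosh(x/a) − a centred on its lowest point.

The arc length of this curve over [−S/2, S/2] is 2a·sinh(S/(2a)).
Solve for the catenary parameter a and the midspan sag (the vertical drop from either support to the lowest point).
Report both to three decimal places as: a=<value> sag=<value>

seed: a₀ = √(S³/(24(L−S))) = √(75.622³/(24·8.053)) = 47.302900
iter 1: u=0.799338  f(a)=+2.612e-01  f'(a)=-3.627e-01  a ← 47.302900 − (+2.612e-01/-3.627e-01) = 48.023018
iter 2: u=0.787352  f(a)=+6.085e-03  f'(a)=-3.460e-01  a ← 48.023018 − (+6.085e-03/-3.460e-01) = 48.040602
iter 3: u=0.787063  f(a)=+3.476e-06  f'(a)=-3.456e-01  a ← 48.040602 − (+3.476e-06/-3.456e-01) = 48.040612
iter 4: u=0.787063  f(a)=+1.123e-12  f'(a)=-3.456e-01  a ← 48.040612 − (+1.123e-12/-3.456e-01) = 48.040612
converged: |Δa| < 1e-12 after 4 iterations
sag = a·(cosh(S/(2a)) − 1) = 48.040612·(cosh(0.787063) − 1) = 15.663994
T_max/T_min = cosh(S/(2a)) = 1.326057

a=48.041 sag=15.664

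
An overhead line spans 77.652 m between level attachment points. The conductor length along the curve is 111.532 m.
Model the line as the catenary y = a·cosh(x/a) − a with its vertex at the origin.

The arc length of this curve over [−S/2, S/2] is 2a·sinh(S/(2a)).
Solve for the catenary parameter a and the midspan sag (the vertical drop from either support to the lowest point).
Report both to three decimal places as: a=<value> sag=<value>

a=25.432 sag=35.859

seed: a₀ = √(S³/(24(L−S))) = √(77.652³/(24·33.880)) = 23.996707
iter 1: u=1.617972  f(a)=+4.721e+00  f'(a)=-3.635e+00  a ← 23.996707 − (+4.721e+00/-3.635e+00) = 25.295380
iter 2: u=1.534905  f(a)=+4.104e-01  f'(a)=-3.029e+00  a ← 25.295380 − (+4.104e-01/-3.029e+00) = 25.430874
iter 3: u=1.526727  f(a)=+3.752e-03  f'(a)=-2.973e+00  a ← 25.430874 − (+3.752e-03/-2.973e+00) = 25.432136
iter 4: u=1.526651  f(a)=+3.200e-07  f'(a)=-2.973e+00  a ← 25.432136 − (+3.200e-07/-2.973e+00) = 25.432136
iter 5: u=1.526651  f(a)=-2.842e-14  f'(a)=-2.973e+00  a ← 25.432136 − (-2.842e-14/-2.973e+00) = 25.432136
converged: |Δa| < 1e-12 after 5 iterations
sag = a·(cosh(S/(2a)) − 1) = 25.432136·(cosh(1.526651) − 1) = 35.859301
T_max/T_min = cosh(S/(2a)) = 2.410000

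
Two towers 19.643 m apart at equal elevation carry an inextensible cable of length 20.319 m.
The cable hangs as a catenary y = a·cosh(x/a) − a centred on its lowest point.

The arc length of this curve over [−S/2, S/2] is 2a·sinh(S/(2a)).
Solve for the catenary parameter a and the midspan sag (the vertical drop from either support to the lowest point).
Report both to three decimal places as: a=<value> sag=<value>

seed: a₀ = √(S³/(24(L−S))) = √(19.643³/(24·0.676)) = 21.613881
iter 1: u=0.454407  f(a)=+7.014e-03  f'(a)=-6.385e-02  a ← 21.613881 − (+7.014e-03/-6.385e-02) = 21.723720
iter 2: u=0.452109  f(a)=+5.382e-05  f'(a)=-6.288e-02  a ← 21.723720 − (+5.382e-05/-6.288e-02) = 21.724576
iter 3: u=0.452092  f(a)=+3.224e-09  f'(a)=-6.287e-02  a ← 21.724576 − (+3.224e-09/-6.287e-02) = 21.724576
iter 4: u=0.452092  f(a)=+0.000e+00  f'(a)=-6.287e-02  a ← 21.724576 − (+0.000e+00/-6.287e-02) = 21.724576
converged: |Δa| < 1e-12 after 4 iterations
sag = a·(cosh(S/(2a)) − 1) = 21.724576·(cosh(0.452092) − 1) = 2.258181
T_max/T_min = cosh(S/(2a)) = 1.103946

a=21.725 sag=2.258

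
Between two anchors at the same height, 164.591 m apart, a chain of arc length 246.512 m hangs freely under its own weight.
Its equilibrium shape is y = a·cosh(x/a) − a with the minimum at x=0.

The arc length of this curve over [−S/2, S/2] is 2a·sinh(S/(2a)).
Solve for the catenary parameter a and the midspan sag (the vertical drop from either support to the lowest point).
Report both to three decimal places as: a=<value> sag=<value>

a=50.835 sag=82.492

seed: a₀ = √(S³/(24(L−S))) = √(164.591³/(24·81.921)) = 47.621808
iter 1: u=1.728105  f(a)=+1.314e+01  f'(a)=-4.584e+00  a ← 47.621808 − (+1.314e+01/-4.584e+00) = 50.488230
iter 2: u=1.629994  f(a)=+1.280e+00  f'(a)=-3.731e+00  a ← 50.488230 − (+1.280e+00/-3.731e+00) = 50.831275
iter 3: u=1.618993  f(a)=+1.503e-02  f'(a)=-3.644e+00  a ← 50.831275 − (+1.503e-02/-3.644e+00) = 50.835402
iter 4: u=1.618862  f(a)=+2.129e-06  f'(a)=-3.642e+00  a ← 50.835402 − (+2.129e-06/-3.642e+00) = 50.835402
iter 5: u=1.618862  f(a)=+8.527e-14  f'(a)=-3.642e+00  a ← 50.835402 − (+8.527e-14/-3.642e+00) = 50.835402
converged: |Δa| < 1e-12 after 5 iterations
sag = a·(cosh(S/(2a)) − 1) = 50.835402·(cosh(1.618862) − 1) = 82.492313
T_max/T_min = cosh(S/(2a)) = 2.622734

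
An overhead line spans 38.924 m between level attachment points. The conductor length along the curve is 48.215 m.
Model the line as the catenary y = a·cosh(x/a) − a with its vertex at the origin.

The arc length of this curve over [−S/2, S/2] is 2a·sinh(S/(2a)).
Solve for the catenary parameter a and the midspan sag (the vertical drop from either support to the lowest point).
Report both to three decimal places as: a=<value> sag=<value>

seed: a₀ = √(S³/(24(L−S))) = √(38.924³/(24·9.291)) = 16.262576
iter 1: u=1.196735  f(a)=+6.885e-01  f'(a)=-1.315e+00  a ← 16.262576 − (+6.885e-01/-1.315e+00) = 16.786175
iter 2: u=1.159406  f(a)=+3.465e-02  f'(a)=-1.186e+00  a ← 16.786175 − (+3.465e-02/-1.186e+00) = 16.815401
iter 3: u=1.157391  f(a)=+9.805e-05  f'(a)=-1.179e+00  a ← 16.815401 − (+9.805e-05/-1.179e+00) = 16.815484
iter 4: u=1.157386  f(a)=+7.901e-10  f'(a)=-1.179e+00  a ← 16.815484 − (+7.901e-10/-1.179e+00) = 16.815484
iter 5: u=1.157386  f(a)=+7.105e-15  f'(a)=-1.179e+00  a ← 16.815484 − (+7.105e-15/-1.179e+00) = 16.815484
converged: |Δa| < 1e-12 after 5 iterations
sag = a·(cosh(S/(2a)) − 1) = 16.815484·(cosh(1.157386) − 1) = 12.577237
T_max/T_min = cosh(S/(2a)) = 1.747956

a=16.815 sag=12.577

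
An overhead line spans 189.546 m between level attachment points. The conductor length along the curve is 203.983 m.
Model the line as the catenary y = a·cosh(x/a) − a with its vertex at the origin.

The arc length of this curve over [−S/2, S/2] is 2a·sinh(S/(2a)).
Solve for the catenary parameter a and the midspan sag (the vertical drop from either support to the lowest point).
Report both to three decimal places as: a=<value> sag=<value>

a=141.768 sag=32.876

seed: a₀ = √(S³/(24(L−S))) = √(189.546³/(24·14.437)) = 140.193487
iter 1: u=0.676016  f(a)=+3.335e-01  f'(a)=-2.155e-01  a ← 140.193487 − (+3.335e-01/-2.155e-01) = 141.740849
iter 2: u=0.668636  f(a)=+5.602e-03  f'(a)=-2.083e-01  a ← 141.740849 − (+5.602e-03/-2.083e-01) = 141.767737
iter 3: u=0.668509  f(a)=+1.640e-06  f'(a)=-2.082e-01  a ← 141.767737 − (+1.640e-06/-2.082e-01) = 141.767745
iter 4: u=0.668509  f(a)=+1.421e-13  f'(a)=-2.082e-01  a ← 141.767745 − (+1.421e-13/-2.082e-01) = 141.767745
converged: |Δa| < 1e-12 after 4 iterations
sag = a·(cosh(S/(2a)) − 1) = 141.767745·(cosh(0.668509) − 1) = 32.875777
T_max/T_min = cosh(S/(2a)) = 1.231899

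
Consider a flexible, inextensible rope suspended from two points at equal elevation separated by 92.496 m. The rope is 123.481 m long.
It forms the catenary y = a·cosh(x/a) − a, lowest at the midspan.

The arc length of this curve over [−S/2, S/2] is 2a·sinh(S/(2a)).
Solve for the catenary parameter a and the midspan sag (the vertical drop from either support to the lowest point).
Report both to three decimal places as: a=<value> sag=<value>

a=34.149 sag=36.406

seed: a₀ = √(S³/(24(L−S))) = √(92.496³/(24·30.985)) = 32.621435
iter 1: u=1.417718  f(a)=+3.267e+00  f'(a)=-2.310e+00  a ← 32.621435 − (+3.267e+00/-2.310e+00) = 34.035811
iter 2: u=1.358804  f(a)=+2.245e-01  f'(a)=-2.002e+00  a ← 34.035811 − (+2.245e-01/-2.002e+00) = 34.147923
iter 3: u=1.354343  f(a)=+1.233e-03  f'(a)=-1.980e+00  a ← 34.147923 − (+1.233e-03/-1.980e+00) = 34.148545
iter 4: u=1.354318  f(a)=+3.764e-08  f'(a)=-1.980e+00  a ← 34.148545 − (+3.764e-08/-1.980e+00) = 34.148545
iter 5: u=1.354318  f(a)=+1.421e-14  f'(a)=-1.980e+00  a ← 34.148545 − (+1.421e-14/-1.980e+00) = 34.148545
converged: |Δa| < 1e-12 after 5 iterations
sag = a·(cosh(S/(2a)) − 1) = 34.148545·(cosh(1.354318) − 1) = 36.406486
T_max/T_min = cosh(S/(2a)) = 2.066121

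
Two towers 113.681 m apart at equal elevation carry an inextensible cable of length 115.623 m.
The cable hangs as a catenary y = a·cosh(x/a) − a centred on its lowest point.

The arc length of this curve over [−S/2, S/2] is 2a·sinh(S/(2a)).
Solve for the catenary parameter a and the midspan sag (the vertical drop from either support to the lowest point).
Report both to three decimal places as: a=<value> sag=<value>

a=177.995 sag=9.153

seed: a₀ = √(S³/(24(L−S))) = √(113.681³/(24·1.942)) = 177.542199
iter 1: u=0.320152  f(a)=+9.977e-03  f'(a)=-2.210e-02  a ← 177.542199 − (+9.977e-03/-2.210e-02) = 177.993607
iter 2: u=0.319340  f(a)=+3.818e-05  f'(a)=-2.193e-02  a ← 177.993607 − (+3.818e-05/-2.193e-02) = 177.995348
iter 3: u=0.319337  f(a)=+5.638e-10  f'(a)=-2.193e-02  a ← 177.995348 − (+5.638e-10/-2.193e-02) = 177.995348
iter 4: u=0.319337  f(a)=-1.421e-14  f'(a)=-2.193e-02  a ← 177.995348 − (-1.421e-14/-2.193e-02) = 177.995348
converged: |Δa| < 1e-12 after 4 iterations
sag = a·(cosh(S/(2a)) − 1) = 177.995348·(cosh(0.319337) − 1) = 9.153025
T_max/T_min = cosh(S/(2a)) = 1.051423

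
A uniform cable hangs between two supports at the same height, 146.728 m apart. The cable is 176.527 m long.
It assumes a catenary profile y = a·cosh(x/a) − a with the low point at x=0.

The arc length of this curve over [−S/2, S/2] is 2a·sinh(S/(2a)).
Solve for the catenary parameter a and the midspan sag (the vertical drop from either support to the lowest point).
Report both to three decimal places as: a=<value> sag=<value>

a=68.397 sag=43.266

seed: a₀ = √(S³/(24(L−S))) = √(146.728³/(24·29.799)) = 66.460412
iter 1: u=1.103875  f(a)=+1.869e+00  f'(a)=-1.011e+00  a ← 66.460412 − (+1.869e+00/-1.011e+00) = 68.309434
iter 2: u=1.073995  f(a)=+8.084e-02  f'(a)=-9.251e-01  a ← 68.309434 − (+8.084e-02/-9.251e-01) = 68.396818
iter 3: u=1.072623  f(a)=+1.664e-04  f'(a)=-9.213e-01  a ← 68.396818 − (+1.664e-04/-9.213e-01) = 68.396998
iter 4: u=1.072620  f(a)=+7.078e-10  f'(a)=-9.213e-01  a ← 68.396998 − (+7.078e-10/-9.213e-01) = 68.396998
iter 5: u=1.072620  f(a)=+2.842e-14  f'(a)=-9.213e-01  a ← 68.396998 − (+2.842e-14/-9.213e-01) = 68.396998
converged: |Δa| < 1e-12 after 5 iterations
sag = a·(cosh(S/(2a)) − 1) = 68.396998·(cosh(1.072620) − 1) = 43.265864
T_max/T_min = cosh(S/(2a)) = 1.632570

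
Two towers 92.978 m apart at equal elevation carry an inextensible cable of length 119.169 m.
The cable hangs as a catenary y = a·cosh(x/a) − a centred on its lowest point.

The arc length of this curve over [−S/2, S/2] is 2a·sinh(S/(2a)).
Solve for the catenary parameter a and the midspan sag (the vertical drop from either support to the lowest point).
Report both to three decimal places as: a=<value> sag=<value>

a=37.182 sag=33.052

seed: a₀ = √(S³/(24(L−S))) = √(92.978³/(24·26.191)) = 35.759270
iter 1: u=1.300055  f(a)=+2.305e+00  f'(a)=-1.728e+00  a ← 35.759270 − (+2.305e+00/-1.728e+00) = 37.093015
iter 2: u=1.253309  f(a)=+1.352e-01  f'(a)=-1.531e+00  a ← 37.093015 − (+1.352e-01/-1.531e+00) = 37.181355
iter 3: u=1.250331  f(a)=+5.296e-04  f'(a)=-1.519e+00  a ← 37.181355 − (+5.296e-04/-1.519e+00) = 37.181704
iter 4: u=1.250319  f(a)=+8.195e-09  f'(a)=-1.519e+00  a ← 37.181704 − (+8.195e-09/-1.519e+00) = 37.181704
iter 5: u=1.250319  f(a)=+0.000e+00  f'(a)=-1.519e+00  a ← 37.181704 − (+0.000e+00/-1.519e+00) = 37.181704
converged: |Δa| < 1e-12 after 5 iterations
sag = a·(cosh(S/(2a)) − 1) = 37.181704·(cosh(1.250319) − 1) = 33.052132
T_max/T_min = cosh(S/(2a)) = 1.888935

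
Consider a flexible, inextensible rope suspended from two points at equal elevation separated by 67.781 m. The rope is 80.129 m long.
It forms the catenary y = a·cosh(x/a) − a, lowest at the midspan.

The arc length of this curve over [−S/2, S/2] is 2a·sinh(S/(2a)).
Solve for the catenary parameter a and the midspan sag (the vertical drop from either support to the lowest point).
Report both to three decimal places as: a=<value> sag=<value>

seed: a₀ = √(S³/(24(L−S))) = √(67.781³/(24·12.348)) = 32.415896
iter 1: u=1.045490  f(a)=+6.927e-01  f'(a)=-8.484e-01  a ← 32.415896 − (+6.927e-01/-8.484e-01) = 33.232313
iter 2: u=1.019806  f(a)=+2.703e-02  f'(a)=-7.834e-01  a ← 33.232313 − (+2.703e-02/-7.834e-01) = 33.266820
iter 3: u=1.018748  f(a)=+4.487e-05  f'(a)=-7.808e-01  a ← 33.266820 − (+4.487e-05/-7.808e-01) = 33.266877
iter 4: u=1.018746  f(a)=+1.241e-10  f'(a)=-7.808e-01  a ← 33.266877 − (+1.241e-10/-7.808e-01) = 33.266877
iter 5: u=1.018746  f(a)=+1.421e-14  f'(a)=-7.808e-01  a ← 33.266877 − (+1.421e-14/-7.808e-01) = 33.266877
converged: |Δa| < 1e-12 after 5 iterations
sag = a·(cosh(S/(2a)) − 1) = 33.266877·(cosh(1.018746) − 1) = 18.808542
T_max/T_min = cosh(S/(2a)) = 1.565383

a=33.267 sag=18.809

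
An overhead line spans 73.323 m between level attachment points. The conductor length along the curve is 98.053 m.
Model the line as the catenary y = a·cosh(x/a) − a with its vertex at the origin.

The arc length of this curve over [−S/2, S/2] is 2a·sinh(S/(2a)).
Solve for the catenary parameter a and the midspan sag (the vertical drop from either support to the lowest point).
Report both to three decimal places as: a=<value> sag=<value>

seed: a₀ = √(S³/(24(L−S))) = √(73.323³/(24·24.730)) = 25.771676
iter 1: u=1.422550  f(a)=+2.626e+00  f'(a)=-2.337e+00  a ← 25.771676 − (+2.626e+00/-2.337e+00) = 26.895604
iter 2: u=1.363104  f(a)=+1.816e-01  f'(a)=-2.024e+00  a ← 26.895604 − (+1.816e-01/-2.024e+00) = 26.985324
iter 3: u=1.358572  f(a)=+1.010e-03  f'(a)=-2.001e+00  a ← 26.985324 − (+1.010e-03/-2.001e+00) = 26.985829
iter 4: u=1.358546  f(a)=+3.168e-08  f'(a)=-2.001e+00  a ← 26.985829 − (+3.168e-08/-2.001e+00) = 26.985829
iter 5: u=1.358546  f(a)=+0.000e+00  f'(a)=-2.001e+00  a ← 26.985829 − (+0.000e+00/-2.001e+00) = 26.985829
converged: |Δa| < 1e-12 after 5 iterations
sag = a·(cosh(S/(2a)) − 1) = 26.985829·(cosh(1.358546) − 1) = 28.976950
T_max/T_min = cosh(S/(2a)) = 2.073784

a=26.986 sag=28.977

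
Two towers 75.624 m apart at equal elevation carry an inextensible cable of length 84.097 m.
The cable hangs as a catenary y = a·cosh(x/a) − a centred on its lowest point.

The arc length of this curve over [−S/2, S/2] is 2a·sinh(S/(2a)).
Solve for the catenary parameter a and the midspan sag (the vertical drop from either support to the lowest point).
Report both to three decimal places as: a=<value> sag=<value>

a=46.873 sag=16.096

seed: a₀ = √(S³/(24(L−S))) = √(75.624³/(24·8.473)) = 46.117446
iter 1: u=0.819907  f(a)=+2.894e-01  f'(a)=-3.928e-01  a ← 46.117446 − (+2.894e-01/-3.928e-01) = 46.854287
iter 2: u=0.807013  f(a)=+7.082e-03  f'(a)=-3.737e-01  a ← 46.854287 − (+7.082e-03/-3.737e-01) = 46.873235
iter 3: u=0.806686  f(a)=+4.476e-06  f'(a)=-3.733e-01  a ← 46.873235 − (+4.476e-06/-3.733e-01) = 46.873247
iter 4: u=0.806686  f(a)=+1.805e-12  f'(a)=-3.733e-01  a ← 46.873247 − (+1.805e-12/-3.733e-01) = 46.873247
converged: |Δa| < 1e-12 after 4 iterations
sag = a·(cosh(S/(2a)) − 1) = 46.873247·(cosh(0.806686) − 1) = 16.096409
T_max/T_min = cosh(S/(2a)) = 1.343403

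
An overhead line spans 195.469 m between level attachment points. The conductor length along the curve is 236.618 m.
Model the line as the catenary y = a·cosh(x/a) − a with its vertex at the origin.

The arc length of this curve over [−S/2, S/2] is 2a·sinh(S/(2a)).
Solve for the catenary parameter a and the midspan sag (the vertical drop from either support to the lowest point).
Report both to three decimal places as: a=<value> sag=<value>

seed: a₀ = √(S³/(24(L−S))) = √(195.469³/(24·41.149)) = 86.962411
iter 1: u=1.123871  f(a)=+2.678e+00  f'(a)=-1.071e+00  a ← 86.962411 − (+2.678e+00/-1.071e+00) = 89.462162
iter 2: u=1.092467  f(a)=+1.198e-01  f'(a)=-9.775e-01  a ← 89.462162 − (+1.198e-01/-9.775e-01) = 89.584744
iter 3: u=1.090973  f(a)=+2.647e-04  f'(a)=-9.732e-01  a ← 89.584744 − (+2.647e-04/-9.732e-01) = 89.585016
iter 4: u=1.090969  f(a)=+1.298e-09  f'(a)=-9.732e-01  a ← 89.585016 − (+1.298e-09/-9.732e-01) = 89.585016
iter 5: u=1.090969  f(a)=+2.842e-14  f'(a)=-9.732e-01  a ← 89.585016 − (+2.842e-14/-9.732e-01) = 89.585016
converged: |Δa| < 1e-12 after 5 iterations
sag = a·(cosh(S/(2a)) − 1) = 89.585016·(cosh(1.090969) − 1) = 58.814764
T_max/T_min = cosh(S/(2a)) = 1.656525

a=89.585 sag=58.815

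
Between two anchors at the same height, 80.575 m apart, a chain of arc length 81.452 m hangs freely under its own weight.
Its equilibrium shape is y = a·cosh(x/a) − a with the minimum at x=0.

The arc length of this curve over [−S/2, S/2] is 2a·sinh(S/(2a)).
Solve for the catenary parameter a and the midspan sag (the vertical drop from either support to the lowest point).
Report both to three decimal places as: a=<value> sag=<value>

seed: a₀ = √(S³/(24(L−S))) = √(80.575³/(24·0.877)) = 157.650392
iter 1: u=0.255550  f(a)=+2.868e-03  f'(a)=-1.120e-02  a ← 157.650392 − (+2.868e-03/-1.120e-02) = 157.906502
iter 2: u=0.255135  f(a)=+7.004e-06  f'(a)=-1.114e-02  a ← 157.906502 − (+7.004e-06/-1.114e-02) = 157.907131
iter 3: u=0.255134  f(a)=+4.201e-11  f'(a)=-1.114e-02  a ← 157.907131 − (+4.201e-11/-1.114e-02) = 157.907131
iter 4: u=0.255134  f(a)=+1.421e-14  f'(a)=-1.114e-02  a ← 157.907131 − (+1.421e-14/-1.114e-02) = 157.907131
converged: |Δa| < 1e-12 after 4 iterations
sag = a·(cosh(S/(2a)) − 1) = 157.907131·(cosh(0.255134) − 1) = 5.167297
T_max/T_min = cosh(S/(2a)) = 1.032724

a=157.907 sag=5.167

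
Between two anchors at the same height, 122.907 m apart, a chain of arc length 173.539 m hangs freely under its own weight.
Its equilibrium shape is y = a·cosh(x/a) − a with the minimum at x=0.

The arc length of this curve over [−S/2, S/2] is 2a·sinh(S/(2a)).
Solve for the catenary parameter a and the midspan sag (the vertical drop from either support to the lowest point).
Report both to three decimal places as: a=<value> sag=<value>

seed: a₀ = √(S³/(24(L−S))) = √(122.907³/(24·50.632)) = 39.088298
iter 1: u=1.572171  f(a)=+6.639e+00  f'(a)=-3.290e+00  a ← 39.088298 − (+6.639e+00/-3.290e+00) = 41.106004
iter 2: u=1.495001  f(a)=+5.487e-01  f'(a)=-2.767e+00  a ← 41.106004 − (+5.487e-01/-2.767e+00) = 41.304298
iter 3: u=1.487823  f(a)=+4.494e-03  f'(a)=-2.722e+00  a ← 41.304298 − (+4.494e-03/-2.722e+00) = 41.305949
iter 4: u=1.487764  f(a)=+3.069e-07  f'(a)=-2.721e+00  a ← 41.305949 − (+3.069e-07/-2.721e+00) = 41.305949
iter 5: u=1.487764  f(a)=+2.842e-14  f'(a)=-2.721e+00  a ← 41.305949 − (+2.842e-14/-2.721e+00) = 41.305949
converged: |Δa| < 1e-12 after 5 iterations
sag = a·(cosh(S/(2a)) − 1) = 41.305949·(cosh(1.487764) − 1) = 54.793622
T_max/T_min = cosh(S/(2a)) = 2.326531

a=41.306 sag=54.794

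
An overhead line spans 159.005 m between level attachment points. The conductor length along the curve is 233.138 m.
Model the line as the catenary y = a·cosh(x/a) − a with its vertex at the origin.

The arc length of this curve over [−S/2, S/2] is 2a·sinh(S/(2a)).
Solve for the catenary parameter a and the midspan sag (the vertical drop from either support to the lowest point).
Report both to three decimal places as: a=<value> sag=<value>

a=50.556 sag=76.504

seed: a₀ = √(S³/(24(L−S))) = √(159.005³/(24·74.133)) = 47.534044
iter 1: u=1.672538  f(a)=+1.109e+01  f'(a)=-4.084e+00  a ← 47.534044 − (+1.109e+01/-4.084e+00) = 50.249108
iter 2: u=1.582167  f(a)=+1.021e+00  f'(a)=-3.363e+00  a ← 50.249108 − (+1.021e+00/-3.363e+00) = 50.552644
iter 3: u=1.572667  f(a)=+1.059e-02  f'(a)=-3.294e+00  a ← 50.552644 − (+1.059e-02/-3.294e+00) = 50.555861
iter 4: u=1.572567  f(a)=+1.167e-06  f'(a)=-3.293e+00  a ← 50.555861 − (+1.167e-06/-3.293e+00) = 50.555861
iter 5: u=1.572567  f(a)=+5.684e-14  f'(a)=-3.293e+00  a ← 50.555861 − (+5.684e-14/-3.293e+00) = 50.555861
converged: |Δa| < 1e-12 after 5 iterations
sag = a·(cosh(S/(2a)) − 1) = 50.555861·(cosh(1.572567) − 1) = 76.504073
T_max/T_min = cosh(S/(2a)) = 2.513258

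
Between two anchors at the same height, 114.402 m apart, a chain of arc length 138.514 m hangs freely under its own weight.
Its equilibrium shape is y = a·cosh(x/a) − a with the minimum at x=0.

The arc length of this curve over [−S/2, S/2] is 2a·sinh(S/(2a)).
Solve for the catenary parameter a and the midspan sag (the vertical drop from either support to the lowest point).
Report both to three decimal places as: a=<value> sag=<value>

seed: a₀ = √(S³/(24(L−S))) = √(114.402³/(24·24.112)) = 50.866070
iter 1: u=1.124541  f(a)=+1.571e+00  f'(a)=-1.073e+00  a ← 50.866070 − (+1.571e+00/-1.073e+00) = 52.329810
iter 2: u=1.093086  f(a)=+7.038e-02  f'(a)=-9.793e-01  a ← 52.329810 − (+7.038e-02/-9.793e-01) = 52.401677
iter 3: u=1.091587  f(a)=+1.558e-04  f'(a)=-9.749e-01  a ← 52.401677 − (+1.558e-04/-9.749e-01) = 52.401837
iter 4: u=1.091584  f(a)=+7.679e-10  f'(a)=-9.749e-01  a ← 52.401837 − (+7.679e-10/-9.749e-01) = 52.401837
iter 5: u=1.091584  f(a)=+0.000e+00  f'(a)=-9.749e-01  a ← 52.401837 − (+0.000e+00/-9.749e-01) = 52.401837
converged: |Δa| < 1e-12 after 5 iterations
sag = a·(cosh(S/(2a)) − 1) = 52.401837·(cosh(1.091584) − 1) = 34.445642
T_max/T_min = cosh(S/(2a)) = 1.657337

a=52.402 sag=34.446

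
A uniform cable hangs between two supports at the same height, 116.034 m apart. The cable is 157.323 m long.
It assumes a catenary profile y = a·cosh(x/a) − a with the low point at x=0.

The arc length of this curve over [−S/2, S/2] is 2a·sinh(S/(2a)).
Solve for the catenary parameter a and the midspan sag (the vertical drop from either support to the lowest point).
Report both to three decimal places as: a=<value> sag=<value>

seed: a₀ = √(S³/(24(L−S))) = √(116.034³/(24·41.289)) = 39.705904
iter 1: u=1.461168  f(a)=+4.638e+00  f'(a)=-2.559e+00  a ← 39.705904 − (+4.638e+00/-2.559e+00) = 41.518511
iter 2: u=1.397377  f(a)=+3.365e-01  f'(a)=-2.200e+00  a ← 41.518511 − (+3.365e-01/-2.200e+00) = 41.671485
iter 3: u=1.392247  f(a)=+2.078e-03  f'(a)=-2.173e+00  a ← 41.671485 − (+2.078e-03/-2.173e+00) = 41.672442
iter 4: u=1.392215  f(a)=+8.030e-08  f'(a)=-2.173e+00  a ← 41.672442 − (+8.030e-08/-2.173e+00) = 41.672442
iter 5: u=1.392215  f(a)=+0.000e+00  f'(a)=-2.173e+00  a ← 41.672442 − (+0.000e+00/-2.173e+00) = 41.672442
converged: |Δa| < 1e-12 after 5 iterations
sag = a·(cosh(S/(2a)) − 1) = 41.672442·(cosh(1.392215) − 1) = 47.345669
T_max/T_min = cosh(S/(2a)) = 2.136139

a=41.672 sag=47.346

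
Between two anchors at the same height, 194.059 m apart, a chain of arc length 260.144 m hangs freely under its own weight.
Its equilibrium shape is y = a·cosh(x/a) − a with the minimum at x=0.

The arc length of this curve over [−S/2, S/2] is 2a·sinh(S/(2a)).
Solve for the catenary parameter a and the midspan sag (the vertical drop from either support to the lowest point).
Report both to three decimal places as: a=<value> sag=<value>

seed: a₀ = √(S³/(24(L−S))) = √(194.059³/(24·66.085)) = 67.880279
iter 1: u=1.429421  f(a)=+7.089e+00  f'(a)=-2.375e+00  a ← 67.880279 − (+7.089e+00/-2.375e+00) = 70.865133
iter 2: u=1.369214  f(a)=+4.944e-01  f'(a)=-2.054e+00  a ← 70.865133 − (+4.944e-01/-2.054e+00) = 71.105803
iter 3: u=1.364579  f(a)=+2.803e-03  f'(a)=-2.031e+00  a ← 71.105803 − (+2.803e-03/-2.031e+00) = 71.107183
iter 4: u=1.364553  f(a)=+9.126e-08  f'(a)=-2.031e+00  a ← 71.107183 − (+9.126e-08/-2.031e+00) = 71.107183
iter 5: u=1.364553  f(a)=+0.000e+00  f'(a)=-2.031e+00  a ← 71.107183 − (+0.000e+00/-2.031e+00) = 71.107183
converged: |Δa| < 1e-12 after 5 iterations
sag = a·(cosh(S/(2a)) − 1) = 71.107183·(cosh(1.364553) − 1) = 77.132342
T_max/T_min = cosh(S/(2a)) = 2.084733

a=71.107 sag=77.132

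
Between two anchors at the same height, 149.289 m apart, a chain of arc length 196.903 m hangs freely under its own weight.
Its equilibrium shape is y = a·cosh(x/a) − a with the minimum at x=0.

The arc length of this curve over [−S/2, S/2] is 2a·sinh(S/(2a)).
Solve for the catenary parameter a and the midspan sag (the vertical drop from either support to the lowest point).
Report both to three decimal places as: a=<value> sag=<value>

seed: a₀ = √(S³/(24(L−S))) = √(149.289³/(24·47.614)) = 53.959605
iter 1: u=1.383340  f(a)=+4.769e+00  f'(a)=-2.126e+00  a ← 53.959605 − (+4.769e+00/-2.126e+00) = 56.202309
iter 2: u=1.328139  f(a)=+3.134e-01  f'(a)=-1.855e+00  a ← 56.202309 − (+3.134e-01/-1.855e+00) = 56.371250
iter 3: u=1.324159  f(a)=+1.565e-03  f'(a)=-1.837e+00  a ← 56.371250 − (+1.565e-03/-1.837e+00) = 56.372101
iter 4: u=1.324139  f(a)=+3.941e-08  f'(a)=-1.837e+00  a ← 56.372101 − (+3.941e-08/-1.837e+00) = 56.372101
iter 5: u=1.324139  f(a)=+0.000e+00  f'(a)=-1.837e+00  a ← 56.372101 − (+0.000e+00/-1.837e+00) = 56.372101
converged: |Δa| < 1e-12 after 5 iterations
sag = a·(cosh(S/(2a)) − 1) = 56.372101·(cosh(1.324139) − 1) = 57.076176
T_max/T_min = cosh(S/(2a)) = 2.012490

a=56.372 sag=57.076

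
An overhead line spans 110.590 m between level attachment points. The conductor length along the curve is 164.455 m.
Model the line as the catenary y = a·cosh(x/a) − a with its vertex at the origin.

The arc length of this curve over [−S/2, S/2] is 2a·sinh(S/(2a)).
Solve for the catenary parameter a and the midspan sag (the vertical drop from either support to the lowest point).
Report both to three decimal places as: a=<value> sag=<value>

a=34.486 sag=54.681

seed: a₀ = √(S³/(24(L−S))) = √(110.590³/(24·53.865)) = 32.345572
iter 1: u=1.709508  f(a)=+8.441e+00  f'(a)=-4.411e+00  a ← 32.345572 − (+8.441e+00/-4.411e+00) = 34.259172
iter 2: u=1.614020  f(a)=+8.071e-01  f'(a)=-3.605e+00  a ← 34.259172 − (+8.071e-01/-3.605e+00) = 34.483080
iter 3: u=1.603540  f(a)=+9.101e-03  f'(a)=-3.524e+00  a ← 34.483080 − (+9.101e-03/-3.524e+00) = 34.485662
iter 4: u=1.603420  f(a)=+1.186e-06  f'(a)=-3.523e+00  a ← 34.485662 − (+1.186e-06/-3.523e+00) = 34.485663
iter 5: u=1.603420  f(a)=+2.842e-14  f'(a)=-3.523e+00  a ← 34.485663 − (+2.842e-14/-3.523e+00) = 34.485663
converged: |Δa| < 1e-12 after 5 iterations
sag = a·(cosh(S/(2a)) − 1) = 34.485663·(cosh(1.603420) − 1) = 54.680602
T_max/T_min = cosh(S/(2a)) = 2.585604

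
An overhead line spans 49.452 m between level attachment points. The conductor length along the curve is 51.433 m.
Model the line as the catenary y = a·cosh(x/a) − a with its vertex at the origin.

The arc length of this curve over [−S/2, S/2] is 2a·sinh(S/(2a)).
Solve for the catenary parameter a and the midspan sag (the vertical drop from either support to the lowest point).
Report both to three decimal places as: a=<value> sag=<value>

seed: a₀ = √(S³/(24(L−S))) = √(49.452³/(24·1.981)) = 50.434525
iter 1: u=0.490259  f(a)=+2.394e-02  f'(a)=-8.046e-02  a ← 50.434525 − (+2.394e-02/-8.046e-02) = 50.732105
iter 2: u=0.487384  f(a)=+2.136e-04  f'(a)=-7.903e-02  a ← 50.732105 − (+2.136e-04/-7.903e-02) = 50.734807
iter 3: u=0.487358  f(a)=+1.733e-08  f'(a)=-7.902e-02  a ← 50.734807 − (+1.733e-08/-7.902e-02) = 50.734807
iter 4: u=0.487358  f(a)=+7.105e-15  f'(a)=-7.902e-02  a ← 50.734807 − (+7.105e-15/-7.902e-02) = 50.734807
converged: |Δa| < 1e-12 after 4 iterations
sag = a·(cosh(S/(2a)) − 1) = 50.734807·(cosh(0.487358) − 1) = 6.145409
T_max/T_min = cosh(S/(2a)) = 1.121128

a=50.735 sag=6.145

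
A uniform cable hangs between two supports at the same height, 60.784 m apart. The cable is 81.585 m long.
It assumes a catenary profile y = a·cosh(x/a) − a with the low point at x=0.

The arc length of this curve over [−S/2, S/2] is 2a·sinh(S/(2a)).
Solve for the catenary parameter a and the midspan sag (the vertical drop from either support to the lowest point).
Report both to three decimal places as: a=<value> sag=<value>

a=22.223 sag=24.230

seed: a₀ = √(S³/(24(L−S))) = √(60.784³/(24·20.801)) = 21.209781
iter 1: u=1.432924  f(a)=+2.243e+00  f'(a)=-2.395e+00  a ← 21.209781 − (+2.243e+00/-2.395e+00) = 22.146338
iter 2: u=1.372326  f(a)=+1.571e-01  f'(a)=-2.070e+00  a ← 22.146338 − (+1.571e-01/-2.070e+00) = 22.222237
iter 3: u=1.367639  f(a)=+8.994e-04  f'(a)=-2.046e+00  a ← 22.222237 − (+8.994e-04/-2.046e+00) = 22.222677
iter 4: u=1.367612  f(a)=+2.984e-08  f'(a)=-2.046e+00  a ← 22.222677 − (+2.984e-08/-2.046e+00) = 22.222677
iter 5: u=1.367612  f(a)=+0.000e+00  f'(a)=-2.046e+00  a ← 22.222677 − (+0.000e+00/-2.046e+00) = 22.222677
converged: |Δa| < 1e-12 after 5 iterations
sag = a·(cosh(S/(2a)) − 1) = 22.222677·(cosh(1.367612) − 1) = 24.230261
T_max/T_min = cosh(S/(2a)) = 2.090339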